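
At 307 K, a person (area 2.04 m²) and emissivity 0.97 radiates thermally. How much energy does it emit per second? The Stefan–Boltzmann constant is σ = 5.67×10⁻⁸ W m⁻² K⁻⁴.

Stefan–Boltzmann: P = εσAT⁴ = 0.97 × 5.67×10⁻⁸ × 2.04 × (307)⁴ = 0.97 × 5.67×10⁻⁸ × 2.04 × 8.88×10^9.
P = 997 W.

P ≈ 997 W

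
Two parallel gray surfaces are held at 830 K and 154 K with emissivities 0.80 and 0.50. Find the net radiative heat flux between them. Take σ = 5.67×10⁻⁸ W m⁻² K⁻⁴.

For two large parallel gray plates, q = σ(T₁⁴ − T₂⁴) / (1/ε₁ + 1/ε₂ − 1).
1/ε₁ + 1/ε₂ − 1 = 1/0.80 + 1/0.50 − 1 = 2.250.
T₁⁴ − T₂⁴ = 4.75×10^11 − 5.62×10^8 = 4.74×10^11 K⁴.
q = 5.67×10⁻⁸ × 4.74×10^11 / 2.250 = 11900 W/m².

q ≈ 11900 W/m²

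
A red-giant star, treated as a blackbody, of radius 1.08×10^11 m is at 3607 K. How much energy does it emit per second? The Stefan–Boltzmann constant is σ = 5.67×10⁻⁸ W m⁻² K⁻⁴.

A = 4πr² = 4π × (1.08×10^11)² = 1.47×10^23 m².
P = σAT⁴ = 5.67×10⁻⁸ × 1.47×10^23 × (3607)⁴ = 5.67×10⁻⁸ × 1.47×10^23 × 1.69×10^14.
P = 1.41×10^30 W.

P ≈ 1.41×10^30 W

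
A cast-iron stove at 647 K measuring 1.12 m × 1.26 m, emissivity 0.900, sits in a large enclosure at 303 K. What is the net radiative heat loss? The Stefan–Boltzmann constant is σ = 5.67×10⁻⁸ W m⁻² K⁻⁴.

Q ≈ 12000 W

A = 1.12 × 1.26 = 1.41 m².
Q = εσA(T⁴ − T_s⁴). T⁴ − T_s⁴ = (647)⁴ − (303)⁴ = 1.75×10^11 − 8.43×10^9 = 1.67×10^11 K⁴.
Q = 0.900 × 5.67×10⁻⁸ × 1.41 × 1.67×10^11 = 12000 W.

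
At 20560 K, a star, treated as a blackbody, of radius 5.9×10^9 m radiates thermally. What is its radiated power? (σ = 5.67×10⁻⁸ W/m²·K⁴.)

A = 4πr² = 4π × (5.9×10^9)² = 4.37×10^20 m².
P = σAT⁴ = 5.67×10⁻⁸ × 4.37×10^20 × (20560)⁴ = 5.67×10⁻⁸ × 4.37×10^20 × 1.79×10^17.
P = 4.43×10^30 W.

P ≈ 4.43×10^30 W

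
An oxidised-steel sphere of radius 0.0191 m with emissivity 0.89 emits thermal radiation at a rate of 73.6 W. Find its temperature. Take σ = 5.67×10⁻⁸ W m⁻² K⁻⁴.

A = 4πr² = 4π × (0.0191)² = 4.58×10^-3 m².
From P = εσAT⁴, T = (P / εσA)^(1/4) = (73.6 / (0.89 × 5.67×10⁻⁸ × 4.58×10^-3))^(1/4).
T = (3.18×10^11)^(1/4) = 751 K.

T ≈ 751 K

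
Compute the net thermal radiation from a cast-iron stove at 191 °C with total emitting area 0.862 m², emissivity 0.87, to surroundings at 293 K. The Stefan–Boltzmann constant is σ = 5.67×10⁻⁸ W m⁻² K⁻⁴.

Q ≈ 1660 W

Convert: 191 °C = 464 K.
Q = εσA(T⁴ − T_s⁴). T⁴ − T_s⁴ = (464)⁴ − (293)⁴ = 4.64×10^10 − 7.37×10^9 = 3.90×10^10 K⁴.
Q = 0.87 × 5.67×10⁻⁸ × 0.862 × 3.90×10^10 = 1660 W.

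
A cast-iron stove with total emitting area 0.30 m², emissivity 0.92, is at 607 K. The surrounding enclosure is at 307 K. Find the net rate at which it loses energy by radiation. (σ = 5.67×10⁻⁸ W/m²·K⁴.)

Q = εσA(T⁴ − T_s⁴). T⁴ − T_s⁴ = (607)⁴ − (307)⁴ = 1.36×10^11 − 8.88×10^9 = 1.27×10^11 K⁴.
Q = 0.92 × 5.67×10⁻⁸ × 0.300 × 1.27×10^11 = 1990 W.

Q ≈ 1990 W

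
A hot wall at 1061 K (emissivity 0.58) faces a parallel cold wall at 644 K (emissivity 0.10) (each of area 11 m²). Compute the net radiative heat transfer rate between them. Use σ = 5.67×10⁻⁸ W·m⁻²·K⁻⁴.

For two large parallel gray plates, q = σ(T₁⁴ − T₂⁴) / (1/ε₁ + 1/ε₂ − 1).
1/ε₁ + 1/ε₂ − 1 = 1/0.58 + 1/0.10 − 1 = 10.72.
T₁⁴ − T₂⁴ = 1.27×10^12 − 1.72×10^11 = 1.10×10^12 K⁴.
q = 5.67×10⁻⁸ × 1.10×10^12 / 10.72 = 5790 W/m².
Q = q·A = 5790 × 11 = 63700 W.

Q ≈ 63700 W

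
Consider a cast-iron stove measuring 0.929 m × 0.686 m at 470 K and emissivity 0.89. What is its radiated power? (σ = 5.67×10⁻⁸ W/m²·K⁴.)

P ≈ 1570 W

A = 0.929 × 0.686 = 0.637 m².
Stefan–Boltzmann: P = εσAT⁴ = 0.89 × 5.67×10⁻⁸ × 0.637 × (470)⁴ = 0.89 × 5.67×10⁻⁸ × 0.637 × 4.88×10^10.
P = 1570 W.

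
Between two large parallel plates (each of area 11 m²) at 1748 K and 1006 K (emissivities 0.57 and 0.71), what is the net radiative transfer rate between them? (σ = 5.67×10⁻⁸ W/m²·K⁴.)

For two large parallel gray plates, q = σ(T₁⁴ − T₂⁴) / (1/ε₁ + 1/ε₂ − 1).
1/ε₁ + 1/ε₂ − 1 = 1/0.57 + 1/0.71 − 1 = 2.163.
T₁⁴ − T₂⁴ = 9.34×10^12 − 1.02×10^12 = 8.31×10^12 K⁴.
q = 5.67×10⁻⁸ × 8.31×10^12 / 2.163 = 2.18×10^5 W/m².
Q = q·A = 2.18×10^5 × 11 = 2.40×10^6 W.

Q ≈ 2.40×10^6 W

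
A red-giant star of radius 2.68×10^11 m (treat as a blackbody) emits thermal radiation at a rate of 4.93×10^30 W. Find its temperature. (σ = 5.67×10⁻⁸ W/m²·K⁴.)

A = 4πr² = 4π × (2.68×10^11)² = 9.03×10^23 m².
From P = σAT⁴, T = (P / σA)^(1/4) = (4.93×10^30 / (5.67×10⁻⁸ × 9.03×10^23))^(1/4).
T = (9.63×10^13)^(1/4) = 3130 K.

T ≈ 3130 K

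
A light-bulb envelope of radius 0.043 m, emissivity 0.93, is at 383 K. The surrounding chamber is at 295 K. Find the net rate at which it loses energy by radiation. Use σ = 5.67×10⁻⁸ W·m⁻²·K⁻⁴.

A = 4πr² = 4π × (0.043)² = 0.0232 m².
Q = εσA(T⁴ − T_s⁴). T⁴ − T_s⁴ = (383)⁴ − (295)⁴ = 2.15×10^10 − 7.57×10^9 = 1.39×10^10 K⁴.
Q = 0.93 × 5.67×10⁻⁸ × 0.0232 × 1.39×10^10 = 17.1 W.

Q ≈ 17.1 W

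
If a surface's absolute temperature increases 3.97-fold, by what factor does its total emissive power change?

factor ≈ 248

P ∝ T⁴, so the power scales as (3.97)⁴ = 248.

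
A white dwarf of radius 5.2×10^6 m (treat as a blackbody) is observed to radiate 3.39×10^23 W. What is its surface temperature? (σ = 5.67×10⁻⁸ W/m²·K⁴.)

A = 4πr² = 4π × (5.2×10^6)² = 3.40×10^14 m².
From P = σAT⁴, T = (P / σA)^(1/4) = (3.39×10^23 / (5.67×10⁻⁸ × 3.40×10^14))^(1/4).
T = (1.76×10^16)^(1/4) = 11500 K.

T ≈ 11500 K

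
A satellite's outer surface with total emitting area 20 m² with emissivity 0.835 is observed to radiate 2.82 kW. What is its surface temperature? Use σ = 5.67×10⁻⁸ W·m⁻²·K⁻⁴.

T ≈ 234 K

From P = εσAT⁴, T = (P / εσA)^(1/4) = (2820 / (0.835 × 5.67×10⁻⁸ × 20.0))^(1/4).
T = (2.98×10^9)^(1/4) = 234 K.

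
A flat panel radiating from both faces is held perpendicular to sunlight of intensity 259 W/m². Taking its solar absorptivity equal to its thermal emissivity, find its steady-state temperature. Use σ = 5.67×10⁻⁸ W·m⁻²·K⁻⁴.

Absorbed flux αS = emitted flux 2εσT⁴ per unit area; with α = ε this gives T = (S/2σ)^(1/4).
T = (259 / (2 × 5.67×10⁻⁸))^(1/4) = (2.28×10^9)^(1/4).
T = 219 K.

T ≈ 219 K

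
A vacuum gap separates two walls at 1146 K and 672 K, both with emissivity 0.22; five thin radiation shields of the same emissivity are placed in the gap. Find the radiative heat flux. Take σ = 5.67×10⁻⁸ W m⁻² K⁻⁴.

q ≈ 1780 W/m²

Each of the 6 gaps contributes resistance (2/ε − 1) = 2/0.22 − 1 = 8.091; total = 48.55.
q = σ(T₁⁴ − T₂⁴) / 48.55 = 5.67×10⁻⁸ × 1.52×10^12 / 48.55 = 1780 W/m².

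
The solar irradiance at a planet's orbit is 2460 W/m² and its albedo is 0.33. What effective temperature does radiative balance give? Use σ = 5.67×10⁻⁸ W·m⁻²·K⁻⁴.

T ≈ 292 K

Power absorbed = (1−a)S·πR²; power emitted = 4πR²σT⁴. Equating and cancelling πR²:
T = ((1−a)S / 4σ)^(1/4) = (1650 / (4 × 5.67×10⁻⁸))^(1/4) = (7.27×10^9)^(1/4).
T = 292 K.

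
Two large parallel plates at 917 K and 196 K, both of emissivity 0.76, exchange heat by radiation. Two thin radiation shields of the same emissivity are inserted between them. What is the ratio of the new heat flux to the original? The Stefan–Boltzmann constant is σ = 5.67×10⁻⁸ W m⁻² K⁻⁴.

ratio ≈ 0.333

With N identical shields there are N+1 = 3 gaps in series, each with the same radiative resistance, so the flux falls to 1/(N+1) of its unshielded value.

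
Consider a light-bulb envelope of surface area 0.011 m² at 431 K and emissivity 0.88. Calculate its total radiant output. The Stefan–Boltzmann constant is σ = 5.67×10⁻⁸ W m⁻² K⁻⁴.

Stefan–Boltzmann: P = εσAT⁴ = 0.88 × 5.67×10⁻⁸ × 0.0110 × (431)⁴ = 0.88 × 5.67×10⁻⁸ × 0.0110 × 3.45×10^10.
P = 18.9 W.

P ≈ 18.9 W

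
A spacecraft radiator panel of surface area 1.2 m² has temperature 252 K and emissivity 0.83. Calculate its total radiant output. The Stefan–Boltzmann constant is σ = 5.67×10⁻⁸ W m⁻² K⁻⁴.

P = εσAT⁴ = 0.83 × 5.67×10⁻⁸ × 1.20 × (252)⁴ = 0.83 × 5.67×10⁻⁸ × 1.20 × 4.03×10^9.
P = 228 W.

P ≈ 228 W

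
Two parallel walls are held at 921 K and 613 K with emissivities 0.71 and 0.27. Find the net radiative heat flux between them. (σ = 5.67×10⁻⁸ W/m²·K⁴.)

q ≈ 7970 W/m²

For two large parallel gray plates, q = σ(T₁⁴ − T₂⁴) / (1/ε₁ + 1/ε₂ − 1).
1/ε₁ + 1/ε₂ − 1 = 1/0.71 + 1/0.27 − 1 = 4.112.
T₁⁴ − T₂⁴ = 7.20×10^11 − 1.41×10^11 = 5.78×10^11 K⁴.
q = 5.67×10⁻⁸ × 5.78×10^11 / 4.112 = 7970 W/m².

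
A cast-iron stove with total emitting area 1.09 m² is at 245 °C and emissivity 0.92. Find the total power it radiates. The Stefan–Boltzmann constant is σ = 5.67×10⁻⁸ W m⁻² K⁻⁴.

245 °C = 518 K.
P = εσAT⁴ = 0.92 × 5.67×10⁻⁸ × 1.09 × (518)⁴ = 0.92 × 5.67×10⁻⁸ × 1.09 × 7.20×10^10.
P = 4090 W.

P ≈ 4090 W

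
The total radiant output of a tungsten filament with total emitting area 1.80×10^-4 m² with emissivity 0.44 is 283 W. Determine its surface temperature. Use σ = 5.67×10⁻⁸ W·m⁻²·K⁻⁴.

T ≈ 2820 K

From P = εσAT⁴, T = (P / εσA)^(1/4) = (283 / (0.44 × 5.67×10⁻⁸ × 1.80×10^-4))^(1/4).
T = (6.30×10^13)^(1/4) = 2820 K.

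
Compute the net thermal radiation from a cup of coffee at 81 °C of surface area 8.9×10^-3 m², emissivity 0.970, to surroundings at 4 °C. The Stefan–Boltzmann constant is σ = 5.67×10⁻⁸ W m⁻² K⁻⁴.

Convert: 81 °C = 354 K; 4 °C = 277 K.
Q = εσA(T⁴ − T_s⁴). T⁴ − T_s⁴ = (354)⁴ − (277)⁴ = 1.57×10^10 − 5.89×10^9 = 9.82×10^9 K⁴.
Q = 0.970 × 5.67×10⁻⁸ × 8.90×10^-3 × 9.82×10^9 = 4.81 W.

Q ≈ 4.81 W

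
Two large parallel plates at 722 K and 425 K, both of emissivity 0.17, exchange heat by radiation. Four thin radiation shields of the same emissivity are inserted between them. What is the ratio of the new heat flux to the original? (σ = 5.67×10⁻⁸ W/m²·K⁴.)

With N identical shields there are N+1 = 5 gaps in series, each with the same radiative resistance, so the flux falls to 1/(N+1) of its unshielded value.

ratio ≈ 0.200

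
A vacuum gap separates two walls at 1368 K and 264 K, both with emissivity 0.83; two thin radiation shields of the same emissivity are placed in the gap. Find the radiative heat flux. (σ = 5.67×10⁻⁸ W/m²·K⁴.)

q ≈ 46900 W/m²

Each of the 3 gaps contributes resistance (2/ε − 1) = 2/0.83 − 1 = 1.410; total = 4.229.
q = σ(T₁⁴ − T₂⁴) / 4.229 = 5.67×10⁻⁸ × 3.50×10^12 / 4.229 = 46900 W/m².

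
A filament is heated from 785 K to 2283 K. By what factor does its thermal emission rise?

P ∝ T⁴, so the ratio is (2283/785)⁴ = (2.908)⁴ = 71.5.

ratio ≈ 71.5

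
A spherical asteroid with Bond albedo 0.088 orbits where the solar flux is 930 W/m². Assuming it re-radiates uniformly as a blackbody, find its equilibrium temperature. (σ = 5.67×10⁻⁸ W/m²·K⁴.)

Power absorbed = (1−a)S·πR²; power emitted = 4πR²σT⁴. Equating and cancelling πR²:
T = ((1−a)S / 4σ)^(1/4) = (848 / (4 × 5.67×10⁻⁸))^(1/4) = (3.74×10^9)^(1/4).
T = 247 K.

T ≈ 247 K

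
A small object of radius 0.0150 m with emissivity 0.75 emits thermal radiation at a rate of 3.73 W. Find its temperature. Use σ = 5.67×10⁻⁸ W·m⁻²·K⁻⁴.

T ≈ 420 K

A = 4πr² = 4π × (0.0150)² = 2.83×10^-3 m².
From P = εσAT⁴, T = (P / εσA)^(1/4) = (3.73 / (0.75 × 5.67×10⁻⁸ × 2.83×10^-3))^(1/4).
T = (3.10×10^10)^(1/4) = 420 K.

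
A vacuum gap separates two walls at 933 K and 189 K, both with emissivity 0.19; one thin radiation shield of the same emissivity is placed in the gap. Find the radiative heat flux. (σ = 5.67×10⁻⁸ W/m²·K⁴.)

q ≈ 2250 W/m²

Each of the 2 gaps contributes resistance (2/ε − 1) = 2/0.19 − 1 = 9.526; total = 19.05.
q = σ(T₁⁴ − T₂⁴) / 19.05 = 5.67×10⁻⁸ × 7.56×10^11 / 19.05 = 2250 W/m².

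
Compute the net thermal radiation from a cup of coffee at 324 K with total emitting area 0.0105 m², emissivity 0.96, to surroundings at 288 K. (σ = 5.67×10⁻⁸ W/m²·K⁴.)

Q ≈ 2.37 W

Q = εσA(T⁴ − T_s⁴). T⁴ − T_s⁴ = (324)⁴ − (288)⁴ = 1.10×10^10 − 6.88×10^9 = 4.14×10^9 K⁴.
Q = 0.96 × 5.67×10⁻⁸ × 0.0105 × 4.14×10^9 = 2.37 W.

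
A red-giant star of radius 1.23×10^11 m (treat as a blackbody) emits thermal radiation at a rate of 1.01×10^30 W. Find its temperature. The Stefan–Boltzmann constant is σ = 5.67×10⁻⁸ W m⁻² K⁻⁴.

T ≈ 3110 K

A = 4πr² = 4π × (1.23×10^11)² = 1.90×10^23 m².
From P = σAT⁴, T = (P / σA)^(1/4) = (1.01×10^30 / (5.67×10⁻⁸ × 1.90×10^23))^(1/4).
T = (9.37×10^13)^(1/4) = 3110 K.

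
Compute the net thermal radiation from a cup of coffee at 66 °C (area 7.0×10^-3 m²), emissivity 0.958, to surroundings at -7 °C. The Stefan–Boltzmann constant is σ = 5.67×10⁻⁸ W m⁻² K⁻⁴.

Convert: 66 °C = 339 K; -7 °C = 266 K.
Q = εσA(T⁴ − T_s⁴). T⁴ − T_s⁴ = (339)⁴ − (266)⁴ = 1.32×10^10 − 5.01×10^9 = 8.20×10^9 K⁴.
Q = 0.958 × 5.67×10⁻⁸ × 7.00×10^-3 × 8.20×10^9 = 3.12 W.

Q ≈ 3.12 W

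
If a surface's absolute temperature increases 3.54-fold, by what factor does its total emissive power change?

P ∝ T⁴, so the power scales as (3.54)⁴ = 157.

factor ≈ 157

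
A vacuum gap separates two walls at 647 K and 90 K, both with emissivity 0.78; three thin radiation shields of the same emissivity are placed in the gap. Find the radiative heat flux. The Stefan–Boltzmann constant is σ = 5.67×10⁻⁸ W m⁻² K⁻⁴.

Each of the 4 gaps contributes resistance (2/ε − 1) = 2/0.78 − 1 = 1.564; total = 6.256.
q = σ(T₁⁴ − T₂⁴) / 6.256 = 5.67×10⁻⁸ × 1.75×10^11 / 6.256 = 1590 W/m².

q ≈ 1590 W/m²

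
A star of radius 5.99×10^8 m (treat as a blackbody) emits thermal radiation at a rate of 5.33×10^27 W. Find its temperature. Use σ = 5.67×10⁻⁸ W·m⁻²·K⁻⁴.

A = 4πr² = 4π × (5.99×10^8)² = 4.51×10^18 m².
From P = σAT⁴, T = (P / σA)^(1/4) = (5.33×10^27 / (5.67×10⁻⁸ × 4.51×10^18))^(1/4).
T = (2.08×10^16)^(1/4) = 12000 K.

T ≈ 12000 K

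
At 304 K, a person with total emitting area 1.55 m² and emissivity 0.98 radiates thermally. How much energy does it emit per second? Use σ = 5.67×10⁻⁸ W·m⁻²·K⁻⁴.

Stefan–Boltzmann: P = εσAT⁴ = 0.98 × 5.67×10⁻⁸ × 1.55 × (304)⁴ = 0.98 × 5.67×10⁻⁸ × 1.55 × 8.54×10^9.
P = 736 W.

P ≈ 736 W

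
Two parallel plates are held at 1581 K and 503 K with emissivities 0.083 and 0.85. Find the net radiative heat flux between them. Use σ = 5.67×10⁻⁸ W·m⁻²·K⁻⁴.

q ≈ 28700 W/m²

For two large parallel gray plates, q = σ(T₁⁴ − T₂⁴) / (1/ε₁ + 1/ε₂ − 1).
1/ε₁ + 1/ε₂ − 1 = 1/0.083 + 1/0.85 − 1 = 12.22.
T₁⁴ − T₂⁴ = 6.25×10^12 − 6.40×10^10 = 6.18×10^12 K⁴.
q = 5.67×10⁻⁸ × 6.18×10^12 / 12.22 = 28700 W/m².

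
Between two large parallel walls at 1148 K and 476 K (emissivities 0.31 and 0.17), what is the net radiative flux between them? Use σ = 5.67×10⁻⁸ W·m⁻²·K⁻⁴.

q ≈ 11800 W/m²

For two large parallel gray plates, q = σ(T₁⁴ − T₂⁴) / (1/ε₁ + 1/ε₂ − 1).
1/ε₁ + 1/ε₂ − 1 = 1/0.31 + 1/0.17 − 1 = 8.108.
T₁⁴ − T₂⁴ = 1.74×10^12 − 5.13×10^10 = 1.69×10^12 K⁴.
q = 5.67×10⁻⁸ × 1.69×10^12 / 8.108 = 11800 W/m².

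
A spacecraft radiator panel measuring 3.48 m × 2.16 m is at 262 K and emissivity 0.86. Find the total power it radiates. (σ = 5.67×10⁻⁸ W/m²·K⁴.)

P ≈ 1730 W

A = 3.48 × 2.16 = 7.52 m².
P = εσAT⁴ = 0.86 × 5.67×10⁻⁸ × 7.52 × (262)⁴ = 0.86 × 5.67×10⁻⁸ × 7.52 × 4.71×10^9.
P = 1730 W.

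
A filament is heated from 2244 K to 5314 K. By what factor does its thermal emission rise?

P ∝ T⁴, so the ratio is (5314/2244)⁴ = (2.368)⁴ = 31.4.

ratio ≈ 31.4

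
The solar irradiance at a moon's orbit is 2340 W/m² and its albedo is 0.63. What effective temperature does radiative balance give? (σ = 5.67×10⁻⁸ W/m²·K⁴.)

T ≈ 249 K

Power absorbed = (1−a)S·πR²; power emitted = 4πR²σT⁴. Equating and cancelling πR²:
T = ((1−a)S / 4σ)^(1/4) = (866 / (4 × 5.67×10⁻⁸))^(1/4) = (3.82×10^9)^(1/4).
T = 249 K.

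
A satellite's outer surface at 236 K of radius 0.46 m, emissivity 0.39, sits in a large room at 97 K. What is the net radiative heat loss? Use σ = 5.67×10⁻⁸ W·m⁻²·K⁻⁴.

A = 4πr² = 4π × (0.46)² = 2.66 m².
Q = εσA(T⁴ − T_s⁴). T⁴ − T_s⁴ = (236)⁴ − (97)⁴ = 3.10×10^9 − 8.85×10^7 = 3.01×10^9 K⁴.
Q = 0.39 × 5.67×10⁻⁸ × 2.66 × 3.01×10^9 = 177 W.

Q ≈ 177 W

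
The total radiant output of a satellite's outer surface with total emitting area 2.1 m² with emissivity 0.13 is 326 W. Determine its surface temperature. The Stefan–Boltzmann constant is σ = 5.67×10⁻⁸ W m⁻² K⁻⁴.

T ≈ 381 K

From P = εσAT⁴, T = (P / εσA)^(1/4) = (326 / (0.13 × 5.67×10⁻⁸ × 2.10))^(1/4).
T = (2.11×10^10)^(1/4) = 381 K.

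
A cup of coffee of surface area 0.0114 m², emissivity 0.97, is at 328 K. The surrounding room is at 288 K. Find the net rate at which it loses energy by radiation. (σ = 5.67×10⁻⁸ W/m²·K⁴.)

Q = εσA(T⁴ − T_s⁴). T⁴ − T_s⁴ = (328)⁴ − (288)⁴ = 1.16×10^10 − 6.88×10^9 = 4.69×10^9 K⁴.
Q = 0.97 × 5.67×10⁻⁸ × 0.0114 × 4.69×10^9 = 2.94 W.

Q ≈ 2.94 W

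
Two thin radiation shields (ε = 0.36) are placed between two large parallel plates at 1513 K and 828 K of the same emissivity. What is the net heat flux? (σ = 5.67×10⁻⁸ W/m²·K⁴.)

Each of the 3 gaps contributes resistance (2/ε − 1) = 2/0.36 − 1 = 4.556; total = 13.67.
q = σ(T₁⁴ − T₂⁴) / 13.67 = 5.67×10⁻⁸ × 4.77×10^12 / 13.67 = 19800 W/m².

q ≈ 19800 W/m²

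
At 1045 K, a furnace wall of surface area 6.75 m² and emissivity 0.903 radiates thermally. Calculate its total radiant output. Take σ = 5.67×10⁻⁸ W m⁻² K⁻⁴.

Stefan–Boltzmann: P = εσAT⁴ = 0.903 × 5.67×10⁻⁸ × 6.75 × (1045)⁴ = 0.903 × 5.67×10⁻⁸ × 6.75 × 1.19×10^12.
P = 4.12×10^5 W.

P ≈ 4.12×10^5 W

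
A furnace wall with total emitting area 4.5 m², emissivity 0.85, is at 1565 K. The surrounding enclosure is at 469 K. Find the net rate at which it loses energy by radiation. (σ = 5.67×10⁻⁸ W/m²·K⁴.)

Q ≈ 1.29×10^6 W

Q = εσA(T⁴ − T_s⁴). T⁴ − T_s⁴ = (1565)⁴ − (469)⁴ = 6.00×10^12 − 4.84×10^10 = 5.95×10^12 K⁴.
Q = 0.85 × 5.67×10⁻⁸ × 4.50 × 5.95×10^12 = 1.29×10^6 W.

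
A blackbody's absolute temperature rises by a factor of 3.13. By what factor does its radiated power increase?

P ∝ T⁴, so the power scales as (3.13)⁴ = 96.0.

factor ≈ 96.0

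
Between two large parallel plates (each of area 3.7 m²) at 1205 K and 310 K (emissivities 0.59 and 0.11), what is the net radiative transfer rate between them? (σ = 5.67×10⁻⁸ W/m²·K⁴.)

Q ≈ 45000 W

For two large parallel gray plates, q = σ(T₁⁴ − T₂⁴) / (1/ε₁ + 1/ε₂ − 1).
1/ε₁ + 1/ε₂ − 1 = 1/0.59 + 1/0.11 − 1 = 9.786.
T₁⁴ − T₂⁴ = 2.11×10^12 − 9.24×10^9 = 2.10×10^12 K⁴.
q = 5.67×10⁻⁸ × 2.10×10^12 / 9.786 = 12200 W/m².
Q = q·A = 12200 × 3.7 = 45000 W.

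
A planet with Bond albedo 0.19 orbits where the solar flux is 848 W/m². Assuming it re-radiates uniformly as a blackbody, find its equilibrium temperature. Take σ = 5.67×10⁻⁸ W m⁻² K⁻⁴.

T ≈ 235 K

Power absorbed = (1−a)S·πR²; power emitted = 4πR²σT⁴. Equating and cancelling πR²:
T = ((1−a)S / 4σ)^(1/4) = (687 / (4 × 5.67×10⁻⁸))^(1/4) = (3.03×10^9)^(1/4).
T = 235 K.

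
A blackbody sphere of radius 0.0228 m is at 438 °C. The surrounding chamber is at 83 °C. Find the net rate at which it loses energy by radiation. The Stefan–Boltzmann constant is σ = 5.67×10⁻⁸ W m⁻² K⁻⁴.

Q ≈ 88.7 W

A = 4πr² = 4π × (0.0228)² = 6.53×10^-3 m².
Convert: 438 °C = 711 K; 83 °C = 356 K.
Q = σA(T⁴ − T_s⁴). T⁴ − T_s⁴ = (711)⁴ − (356)⁴ = 2.56×10^11 − 1.61×10^10 = 2.39×10^11 K⁴.
Q = 5.67×10⁻⁸ × 6.53×10^-3 × 2.39×10^11 = 88.7 W.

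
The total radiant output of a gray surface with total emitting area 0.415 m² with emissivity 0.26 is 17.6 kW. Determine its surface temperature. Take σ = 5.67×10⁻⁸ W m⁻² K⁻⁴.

T ≈ 1300 K

From P = εσAT⁴, T = (P / εσA)^(1/4) = (17600 / (0.26 × 5.67×10⁻⁸ × 0.415))^(1/4).
T = (2.88×10^12)^(1/4) = 1300 K.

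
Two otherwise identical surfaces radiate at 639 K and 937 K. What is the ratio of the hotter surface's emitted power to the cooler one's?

P ∝ T⁴, so the ratio is (937/639)⁴ = (1.466)⁴ = 4.62.

ratio ≈ 4.62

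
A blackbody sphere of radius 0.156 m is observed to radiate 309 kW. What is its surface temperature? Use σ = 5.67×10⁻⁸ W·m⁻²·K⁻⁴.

A = 4πr² = 4π × (0.156)² = 0.306 m².
From P = σAT⁴, T = (P / σA)^(1/4) = (3.09×10^5 / (5.67×10⁻⁸ × 0.306))^(1/4).
T = (1.78×10^13)^(1/4) = 2050 K.

T ≈ 2050 K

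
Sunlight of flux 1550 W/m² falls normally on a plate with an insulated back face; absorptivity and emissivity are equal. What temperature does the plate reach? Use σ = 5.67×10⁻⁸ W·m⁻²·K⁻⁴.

Absorbed flux αS = emitted flux εσT⁴ (one radiating face); with α = ε, T = (S/σ)^(1/4).
T = (1550 / 5.67×10⁻⁸)^(1/4) = (2.73×10^10)^(1/4).
T = 407 K.

T ≈ 407 K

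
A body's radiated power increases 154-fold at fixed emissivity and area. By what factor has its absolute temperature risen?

P ∝ T⁴ ⇒ T ∝ P^(1/4), so T scales by (154)^(1/4) = 3.52.

factor ≈ 3.52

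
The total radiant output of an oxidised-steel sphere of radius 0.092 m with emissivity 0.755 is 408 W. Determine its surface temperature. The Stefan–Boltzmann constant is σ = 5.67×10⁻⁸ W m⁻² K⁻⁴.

A = 4πr² = 4π × (0.092)² = 0.106 m².
From P = εσAT⁴, T = (P / εσA)^(1/4) = (408 / (0.755 × 5.67×10⁻⁸ × 0.106))^(1/4).
T = (8.96×10^10)^(1/4) = 547 K.

T ≈ 547 K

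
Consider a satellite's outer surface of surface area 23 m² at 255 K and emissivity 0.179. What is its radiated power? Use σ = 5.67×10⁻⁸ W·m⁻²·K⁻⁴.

P ≈ 987 W

P = εσAT⁴ = 0.179 × 5.67×10⁻⁸ × 23.0 × (255)⁴ = 0.179 × 5.67×10⁻⁸ × 23.0 × 4.23×10^9.
P = 987 W.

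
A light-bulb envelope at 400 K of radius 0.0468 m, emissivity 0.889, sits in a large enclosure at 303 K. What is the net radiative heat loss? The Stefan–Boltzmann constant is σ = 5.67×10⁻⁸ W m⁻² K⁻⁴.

Q ≈ 23.8 W

A = 4πr² = 4π × (0.0468)² = 0.0275 m².
Q = εσA(T⁴ − T_s⁴). T⁴ − T_s⁴ = (400)⁴ − (303)⁴ = 2.56×10^10 − 8.43×10^9 = 1.72×10^10 K⁴.
Q = 0.889 × 5.67×10⁻⁸ × 0.0275 × 1.72×10^10 = 23.8 W.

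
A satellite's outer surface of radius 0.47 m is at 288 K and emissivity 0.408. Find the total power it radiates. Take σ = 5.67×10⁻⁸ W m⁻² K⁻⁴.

P ≈ 442 W

A = 4πr² = 4π × (0.47)² = 2.78 m².
Stefan–Boltzmann: P = εσAT⁴ = 0.408 × 5.67×10⁻⁸ × 2.78 × (288)⁴ = 0.408 × 5.67×10⁻⁸ × 2.78 × 6.88×10^9.
P = 442 W.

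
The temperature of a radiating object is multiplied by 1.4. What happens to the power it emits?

P ∝ T⁴, so the power scales as (1.4)⁴ = 3.84.

factor ≈ 3.84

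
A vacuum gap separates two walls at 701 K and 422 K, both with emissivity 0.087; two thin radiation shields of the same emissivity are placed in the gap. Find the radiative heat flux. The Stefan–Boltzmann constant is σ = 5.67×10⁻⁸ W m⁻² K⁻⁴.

q ≈ 180 W/m²

Each of the 3 gaps contributes resistance (2/ε − 1) = 2/0.087 − 1 = 21.99; total = 65.97.
q = σ(T₁⁴ − T₂⁴) / 65.97 = 5.67×10⁻⁸ × 2.10×10^11 / 65.97 = 180 W/m².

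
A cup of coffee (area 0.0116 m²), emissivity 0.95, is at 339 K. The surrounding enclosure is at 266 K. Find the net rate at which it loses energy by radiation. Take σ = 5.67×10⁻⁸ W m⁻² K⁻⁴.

Q ≈ 5.12 W

Q = εσA(T⁴ − T_s⁴). T⁴ − T_s⁴ = (339)⁴ − (266)⁴ = 1.32×10^10 − 5.01×10^9 = 8.20×10^9 K⁴.
Q = 0.95 × 5.67×10⁻⁸ × 0.0116 × 8.20×10^9 = 5.12 W.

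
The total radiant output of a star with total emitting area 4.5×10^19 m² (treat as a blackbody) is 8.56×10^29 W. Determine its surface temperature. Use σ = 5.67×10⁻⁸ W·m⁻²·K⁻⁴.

From P = σAT⁴, T = (P / σA)^(1/4) = (8.56×10^29 / (5.67×10⁻⁸ × 4.50×10^19))^(1/4).
T = (3.35×10^17)^(1/4) = 24100 K.

T ≈ 24100 K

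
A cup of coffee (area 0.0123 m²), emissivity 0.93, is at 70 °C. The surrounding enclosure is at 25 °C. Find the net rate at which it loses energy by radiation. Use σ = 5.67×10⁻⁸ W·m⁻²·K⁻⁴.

Convert: 70 °C = 343 K; 25 °C = 298 K.
Q = εσA(T⁴ − T_s⁴). T⁴ − T_s⁴ = (343)⁴ − (298)⁴ = 1.38×10^10 − 7.89×10^9 = 5.96×10^9 K⁴.
Q = 0.93 × 5.67×10⁻⁸ × 0.0123 × 5.96×10^9 = 3.86 W.

Q ≈ 3.86 W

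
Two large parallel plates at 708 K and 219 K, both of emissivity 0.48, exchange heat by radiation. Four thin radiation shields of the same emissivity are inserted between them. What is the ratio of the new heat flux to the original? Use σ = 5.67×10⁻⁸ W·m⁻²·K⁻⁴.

With N identical shields there are N+1 = 5 gaps in series, each with the same radiative resistance, so the flux falls to 1/(N+1) of its unshielded value.

ratio ≈ 0.200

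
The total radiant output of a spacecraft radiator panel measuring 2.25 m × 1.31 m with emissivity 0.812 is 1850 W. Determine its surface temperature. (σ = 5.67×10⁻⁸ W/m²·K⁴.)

A = 2.25 × 1.31 = 2.95 m².
From P = εσAT⁴, T = (P / εσA)^(1/4) = (1850 / (0.812 × 5.67×10⁻⁸ × 2.95))^(1/4).
T = (1.36×10^10)^(1/4) = 342 K.

T ≈ 342 K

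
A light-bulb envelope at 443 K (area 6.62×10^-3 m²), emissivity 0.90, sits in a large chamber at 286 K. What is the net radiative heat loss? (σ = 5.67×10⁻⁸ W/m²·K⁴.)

Q = εσA(T⁴ − T_s⁴). T⁴ − T_s⁴ = (443)⁴ − (286)⁴ = 3.85×10^10 − 6.69×10^9 = 3.18×10^10 K⁴.
Q = 0.90 × 5.67×10⁻⁸ × 6.62×10^-3 × 3.18×10^10 = 10.8 W.

Q ≈ 10.8 W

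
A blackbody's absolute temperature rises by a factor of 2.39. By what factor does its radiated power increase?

factor ≈ 32.6

P ∝ T⁴, so the power scales as (2.39)⁴ = 32.6.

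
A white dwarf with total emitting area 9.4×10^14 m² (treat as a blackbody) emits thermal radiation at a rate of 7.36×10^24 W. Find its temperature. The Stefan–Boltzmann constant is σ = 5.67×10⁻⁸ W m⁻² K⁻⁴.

From P = σAT⁴, T = (P / σA)^(1/4) = (7.36×10^24 / (5.67×10⁻⁸ × 9.40×10^14))^(1/4).
T = (1.38×10^17)^(1/4) = 19300 K.

T ≈ 19300 K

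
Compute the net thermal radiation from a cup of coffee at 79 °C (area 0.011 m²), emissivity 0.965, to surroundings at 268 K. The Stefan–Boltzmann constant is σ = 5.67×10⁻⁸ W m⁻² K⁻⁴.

Q ≈ 6.14 W

Convert: 79 °C = 352 K.
Q = εσA(T⁴ − T_s⁴). T⁴ − T_s⁴ = (352)⁴ − (268)⁴ = 1.54×10^10 − 5.16×10^9 = 1.02×10^10 K⁴.
Q = 0.965 × 5.67×10⁻⁸ × 0.0110 × 1.02×10^10 = 6.14 W.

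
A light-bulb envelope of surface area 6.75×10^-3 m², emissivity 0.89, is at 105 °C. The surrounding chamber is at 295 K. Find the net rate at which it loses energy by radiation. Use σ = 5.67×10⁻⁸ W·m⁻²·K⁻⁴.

Q ≈ 4.37 W

Convert: 105 °C = 378 K.
Q = εσA(T⁴ − T_s⁴). T⁴ − T_s⁴ = (378)⁴ − (295)⁴ = 2.04×10^10 − 7.57×10^9 = 1.28×10^10 K⁴.
Q = 0.89 × 5.67×10⁻⁸ × 6.75×10^-3 × 1.28×10^10 = 4.37 W.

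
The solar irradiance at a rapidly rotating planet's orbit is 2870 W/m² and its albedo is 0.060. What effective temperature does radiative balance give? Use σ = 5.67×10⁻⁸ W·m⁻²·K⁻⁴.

T ≈ 330 K

Power absorbed = (1−a)S·πR²; power emitted = 4πR²σT⁴. Equating and cancelling πR²:
T = ((1−a)S / 4σ)^(1/4) = (2700 / (4 × 5.67×10⁻⁸))^(1/4) = (1.19×10^10)^(1/4).
T = 330 K.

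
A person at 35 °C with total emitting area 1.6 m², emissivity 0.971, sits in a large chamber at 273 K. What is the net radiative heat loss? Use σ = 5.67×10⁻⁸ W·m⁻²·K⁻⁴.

Q ≈ 303 W

Convert: 35 °C = 308 K.
Q = εσA(T⁴ − T_s⁴). T⁴ − T_s⁴ = (308)⁴ − (273)⁴ = 9.00×10^9 − 5.55×10^9 = 3.44×10^9 K⁴.
Q = 0.971 × 5.67×10⁻⁸ × 1.60 × 3.44×10^9 = 303 W.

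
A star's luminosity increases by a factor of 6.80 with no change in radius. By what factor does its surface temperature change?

P ∝ T⁴ ⇒ T ∝ P^(1/4), so T scales by (6.80)^(1/4) = 1.61.

factor ≈ 1.61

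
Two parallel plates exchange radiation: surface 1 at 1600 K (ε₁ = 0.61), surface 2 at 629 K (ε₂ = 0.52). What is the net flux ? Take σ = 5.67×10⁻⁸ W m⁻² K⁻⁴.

For two large parallel gray plates, q = σ(T₁⁴ − T₂⁴) / (1/ε₁ + 1/ε₂ − 1).
1/ε₁ + 1/ε₂ − 1 = 1/0.61 + 1/0.52 − 1 = 2.562.
T₁⁴ − T₂⁴ = 6.55×10^12 − 1.57×10^11 = 6.40×10^12 K⁴.
q = 5.67×10⁻⁸ × 6.40×10^12 / 2.562 = 1.42×10^5 W/m².

q ≈ 1.42×10^5 W/m²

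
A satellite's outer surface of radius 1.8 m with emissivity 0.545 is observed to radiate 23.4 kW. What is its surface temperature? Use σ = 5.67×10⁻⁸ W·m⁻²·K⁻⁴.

T ≈ 369 K

A = 4πr² = 4π × (1.8)² = 40.7 m².
From P = εσAT⁴, T = (P / εσA)^(1/4) = (23400 / (0.545 × 5.67×10⁻⁸ × 40.7))^(1/4).
T = (1.86×10^10)^(1/4) = 369 K.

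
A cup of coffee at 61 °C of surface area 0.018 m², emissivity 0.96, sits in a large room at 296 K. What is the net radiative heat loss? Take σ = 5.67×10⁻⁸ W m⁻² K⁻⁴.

Convert: 61 °C = 334 K.
Q = εσA(T⁴ − T_s⁴). T⁴ − T_s⁴ = (334)⁴ − (296)⁴ = 1.24×10^10 − 7.68×10^9 = 4.77×10^9 K⁴.
Q = 0.96 × 5.67×10⁻⁸ × 0.0180 × 4.77×10^9 = 4.67 W.

Q ≈ 4.67 W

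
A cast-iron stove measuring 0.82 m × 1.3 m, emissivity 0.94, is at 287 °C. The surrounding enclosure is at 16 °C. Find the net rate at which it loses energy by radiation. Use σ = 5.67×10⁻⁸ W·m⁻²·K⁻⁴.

Q ≈ 5190 W

A = 0.82 × 1.3 = 1.07 m².
Convert: 287 °C = 560 K; 16 °C = 289 K.
Q = εσA(T⁴ − T_s⁴). T⁴ − T_s⁴ = (560)⁴ − (289)⁴ = 9.83×10^10 − 6.98×10^9 = 9.14×10^10 K⁴.
Q = 0.94 × 5.67×10⁻⁸ × 1.07 × 9.14×10^10 = 5190 W.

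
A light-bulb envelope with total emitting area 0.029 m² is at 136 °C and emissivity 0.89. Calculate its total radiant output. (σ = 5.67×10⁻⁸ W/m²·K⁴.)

P ≈ 41.0 W

136 °C = 409 K.
Stefan–Boltzmann: P = εσAT⁴ = 0.89 × 5.67×10⁻⁸ × 0.0290 × (409)⁴ = 0.89 × 5.67×10⁻⁸ × 0.0290 × 2.80×10^10.
P = 41.0 W.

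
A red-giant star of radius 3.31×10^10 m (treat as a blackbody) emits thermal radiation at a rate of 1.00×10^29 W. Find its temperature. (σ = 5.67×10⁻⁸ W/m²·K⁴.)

A = 4πr² = 4π × (3.31×10^10)² = 1.38×10^22 m².
From P = σAT⁴, T = (P / σA)^(1/4) = (1.00×10^29 / (5.67×10⁻⁸ × 1.38×10^22))^(1/4).
T = (1.28×10^14)^(1/4) = 3360 K.

T ≈ 3360 K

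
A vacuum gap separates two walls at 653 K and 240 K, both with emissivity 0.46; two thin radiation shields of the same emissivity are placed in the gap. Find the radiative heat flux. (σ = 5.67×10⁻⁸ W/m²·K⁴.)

Each of the 3 gaps contributes resistance (2/ε − 1) = 2/0.46 − 1 = 3.348; total = 10.04.
q = σ(T₁⁴ − T₂⁴) / 10.04 = 5.67×10⁻⁸ × 1.79×10^11 / 10.04 = 1010 W/m².

q ≈ 1010 W/m²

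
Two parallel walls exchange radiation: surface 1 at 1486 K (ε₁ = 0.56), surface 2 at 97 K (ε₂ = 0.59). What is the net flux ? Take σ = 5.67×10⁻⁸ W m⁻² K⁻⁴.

q ≈ 1.11×10^5 W/m²

For two large parallel gray plates, q = σ(T₁⁴ − T₂⁴) / (1/ε₁ + 1/ε₂ − 1).
1/ε₁ + 1/ε₂ − 1 = 1/0.56 + 1/0.59 − 1 = 2.481.
T₁⁴ − T₂⁴ = 4.88×10^12 − 8.85×10^7 = 4.88×10^12 K⁴.
q = 5.67×10⁻⁸ × 4.88×10^12 / 2.481 = 1.11×10^5 W/m².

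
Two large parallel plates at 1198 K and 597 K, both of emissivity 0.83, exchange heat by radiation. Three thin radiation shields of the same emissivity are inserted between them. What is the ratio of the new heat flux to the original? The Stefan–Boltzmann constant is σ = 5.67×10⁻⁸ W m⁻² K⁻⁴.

With N identical shields there are N+1 = 4 gaps in series, each with the same radiative resistance, so the flux falls to 1/(N+1) of its unshielded value.

ratio ≈ 0.250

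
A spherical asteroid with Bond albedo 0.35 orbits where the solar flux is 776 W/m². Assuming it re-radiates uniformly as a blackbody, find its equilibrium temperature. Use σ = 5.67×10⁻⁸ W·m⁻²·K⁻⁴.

Power absorbed = (1−a)S·πR²; power emitted = 4πR²σT⁴. Equating and cancelling πR²:
T = ((1−a)S / 4σ)^(1/4) = (504 / (4 × 5.67×10⁻⁸))^(1/4) = (2.22×10^9)^(1/4).
T = 217 K.

T ≈ 217 K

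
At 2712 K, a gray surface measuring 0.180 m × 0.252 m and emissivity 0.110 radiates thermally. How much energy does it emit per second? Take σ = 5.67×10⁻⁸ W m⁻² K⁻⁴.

P ≈ 15300 W

A = 0.180 × 0.252 = 0.0454 m².
Stefan–Boltzmann: P = εσAT⁴ = 0.110 × 5.67×10⁻⁸ × 0.0454 × (2712)⁴ = 0.110 × 5.67×10⁻⁸ × 0.0454 × 5.41×10^13.
P = 15300 W.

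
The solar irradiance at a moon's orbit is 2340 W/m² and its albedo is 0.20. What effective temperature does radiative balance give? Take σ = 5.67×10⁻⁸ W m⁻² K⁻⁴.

T ≈ 301 K

Power absorbed = (1−a)S·πR²; power emitted = 4πR²σT⁴. Equating and cancelling πR²:
T = ((1−a)S / 4σ)^(1/4) = (1870 / (4 × 5.67×10⁻⁸))^(1/4) = (8.25×10^9)^(1/4).
T = 301 K.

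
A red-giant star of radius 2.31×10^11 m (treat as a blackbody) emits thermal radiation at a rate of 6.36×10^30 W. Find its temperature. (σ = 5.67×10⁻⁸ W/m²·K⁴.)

T ≈ 3600 K

A = 4πr² = 4π × (2.31×10^11)² = 6.71×10^23 m².
From P = σAT⁴, T = (P / σA)^(1/4) = (6.36×10^30 / (5.67×10⁻⁸ × 6.71×10^23))^(1/4).
T = (1.67×10^14)^(1/4) = 3600 K.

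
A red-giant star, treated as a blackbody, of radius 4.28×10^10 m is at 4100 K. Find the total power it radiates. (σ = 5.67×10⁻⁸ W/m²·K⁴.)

P ≈ 3.69×10^29 W

A = 4πr² = 4π × (4.28×10^10)² = 2.30×10^22 m².
P = σAT⁴ = 5.67×10⁻⁸ × 2.30×10^22 × (4100)⁴ = 5.67×10⁻⁸ × 2.30×10^22 × 2.83×10^14.
P = 3.69×10^29 W.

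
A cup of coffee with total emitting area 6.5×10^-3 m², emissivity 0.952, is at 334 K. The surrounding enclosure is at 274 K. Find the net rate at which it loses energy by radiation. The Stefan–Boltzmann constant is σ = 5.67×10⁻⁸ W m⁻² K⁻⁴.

Q = εσA(T⁴ − T_s⁴). T⁴ − T_s⁴ = (334)⁴ − (274)⁴ = 1.24×10^10 − 5.64×10^9 = 6.81×10^9 K⁴.
Q = 0.952 × 5.67×10⁻⁸ × 6.50×10^-3 × 6.81×10^9 = 2.39 W.

Q ≈ 2.39 W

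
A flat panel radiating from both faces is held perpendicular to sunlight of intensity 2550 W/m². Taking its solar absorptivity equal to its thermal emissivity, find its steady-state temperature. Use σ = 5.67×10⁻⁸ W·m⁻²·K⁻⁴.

Absorbed flux αS = emitted flux 2εσT⁴ per unit area; with α = ε this gives T = (S/2σ)^(1/4).
T = (2550 / (2 × 5.67×10⁻⁸))^(1/4) = (2.25×10^10)^(1/4).
T = 387 K.

T ≈ 387 K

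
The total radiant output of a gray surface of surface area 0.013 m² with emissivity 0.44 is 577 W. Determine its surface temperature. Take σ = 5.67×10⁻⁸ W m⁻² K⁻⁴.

T ≈ 1150 K

From P = εσAT⁴, T = (P / εσA)^(1/4) = (577 / (0.44 × 5.67×10⁻⁸ × 0.0130))^(1/4).
T = (1.78×10^12)^(1/4) = 1150 K.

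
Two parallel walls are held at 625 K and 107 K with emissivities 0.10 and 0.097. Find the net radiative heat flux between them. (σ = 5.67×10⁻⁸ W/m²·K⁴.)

For two large parallel gray plates, q = σ(T₁⁴ − T₂⁴) / (1/ε₁ + 1/ε₂ − 1).
1/ε₁ + 1/ε₂ − 1 = 1/0.10 + 1/0.097 − 1 = 19.31.
T₁⁴ − T₂⁴ = 1.53×10^11 − 1.31×10^8 = 1.52×10^11 K⁴.
q = 5.67×10⁻⁸ × 1.52×10^11 / 19.31 = 448 W/m².

q ≈ 448 W/m²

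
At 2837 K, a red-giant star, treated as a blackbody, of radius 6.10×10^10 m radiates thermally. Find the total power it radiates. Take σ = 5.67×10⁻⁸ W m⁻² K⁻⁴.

A = 4πr² = 4π × (6.10×10^10)² = 4.68×10^22 m².
P = σAT⁴ = 5.67×10⁻⁸ × 4.68×10^22 × (2837)⁴ = 5.67×10⁻⁸ × 4.68×10^22 × 6.48×10^13.
P = 1.72×10^29 W.

P ≈ 1.72×10^29 W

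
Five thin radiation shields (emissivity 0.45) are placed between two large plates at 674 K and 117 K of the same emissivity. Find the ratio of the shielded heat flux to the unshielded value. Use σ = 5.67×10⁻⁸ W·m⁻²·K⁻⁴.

ratio ≈ 0.167

With N identical shields there are N+1 = 6 gaps in series, each with the same radiative resistance, so the flux falls to 1/(N+1) of its unshielded value.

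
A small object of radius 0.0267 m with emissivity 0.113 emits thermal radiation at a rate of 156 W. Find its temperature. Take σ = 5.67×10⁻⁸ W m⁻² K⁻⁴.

T ≈ 1280 K

A = 4πr² = 4π × (0.0267)² = 8.96×10^-3 m².
From P = εσAT⁴, T = (P / εσA)^(1/4) = (156 / (0.113 × 5.67×10⁻⁸ × 8.96×10^-3))^(1/4).
T = (2.72×10^12)^(1/4) = 1280 K.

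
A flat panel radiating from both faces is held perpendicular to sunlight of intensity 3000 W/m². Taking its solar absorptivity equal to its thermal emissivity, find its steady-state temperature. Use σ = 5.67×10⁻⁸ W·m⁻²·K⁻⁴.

Absorbed flux αS = emitted flux 2εσT⁴ per unit area; with α = ε this gives T = (S/2σ)^(1/4).
T = (3000 / (2 × 5.67×10⁻⁸))^(1/4) = (2.65×10^10)^(1/4).
T = 403 K.

T ≈ 403 K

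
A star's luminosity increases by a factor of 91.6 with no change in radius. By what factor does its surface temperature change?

P ∝ T⁴ ⇒ T ∝ P^(1/4), so T scales by (91.6)^(1/4) = 3.09.

factor ≈ 3.09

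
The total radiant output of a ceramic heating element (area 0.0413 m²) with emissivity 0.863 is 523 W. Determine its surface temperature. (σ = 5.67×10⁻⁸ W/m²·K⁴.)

T ≈ 713 K

From P = εσAT⁴, T = (P / εσA)^(1/4) = (523 / (0.863 × 5.67×10⁻⁸ × 0.0413))^(1/4).
T = (2.59×10^11)^(1/4) = 713 K.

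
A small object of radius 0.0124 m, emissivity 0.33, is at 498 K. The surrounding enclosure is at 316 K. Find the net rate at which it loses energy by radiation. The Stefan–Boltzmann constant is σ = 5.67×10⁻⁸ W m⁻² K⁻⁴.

A = 4πr² = 4π × (0.0124)² = 1.93×10^-3 m².
Q = εσA(T⁴ − T_s⁴). T⁴ − T_s⁴ = (498)⁴ − (316)⁴ = 6.15×10^10 − 9.97×10^9 = 5.15×10^10 K⁴.
Q = 0.33 × 5.67×10⁻⁸ × 1.93×10^-3 × 5.15×10^10 = 1.86 W.

Q ≈ 1.86 W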